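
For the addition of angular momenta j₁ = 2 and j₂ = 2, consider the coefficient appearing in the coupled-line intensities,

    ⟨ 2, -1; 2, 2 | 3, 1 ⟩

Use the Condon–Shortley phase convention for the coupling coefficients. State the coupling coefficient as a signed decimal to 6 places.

-0.547723  (= −√(3/10))

j₁+j₂−J=1  J+j₁−j₂=3  J−j₁+j₂=3  j₁+j₂+J+1=8
(j₁±m₁, j₂±m₂, J±M) = (1,3,4,0,4,2)
P² = 216/5
sum k=1..1:
  [1] −1/12 = -1/12
S = -1/12
C² = P²·S² = 3/10 ; C = -0.547723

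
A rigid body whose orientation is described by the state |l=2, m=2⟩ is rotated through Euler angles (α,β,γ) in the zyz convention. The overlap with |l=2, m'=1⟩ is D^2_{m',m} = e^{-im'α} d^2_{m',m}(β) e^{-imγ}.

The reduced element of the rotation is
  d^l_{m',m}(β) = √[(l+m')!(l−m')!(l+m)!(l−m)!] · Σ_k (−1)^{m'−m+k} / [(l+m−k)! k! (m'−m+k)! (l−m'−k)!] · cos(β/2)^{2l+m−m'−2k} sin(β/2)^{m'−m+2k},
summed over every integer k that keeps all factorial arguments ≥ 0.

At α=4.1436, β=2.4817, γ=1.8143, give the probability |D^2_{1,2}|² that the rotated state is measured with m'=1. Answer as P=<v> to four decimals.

D^2_{1,2}(4.1436,2.4817,1.8143) = e^{-i·1·4.1436}·d^2_{1,2}(2.4817)·e^{-i·2·1.8143}. Compute d first:
Half-angle: c=0.323992, s=0.946060. N=√(6·1·24·1)=12.000000
k∈{1} keeps every argument non-negative
  k=1: (−1)^0·12.0000/(6)·0.3240^3·0.9461^1 = +0.064351
d^2_{1,2}(2.4817) = +0.064351
|D^2_{1,2}|² = |d^2_{1,2}(β)|² = (+0.064351)² = 0.004141 (the z-rotation phases have unit modulus)

P=0.0041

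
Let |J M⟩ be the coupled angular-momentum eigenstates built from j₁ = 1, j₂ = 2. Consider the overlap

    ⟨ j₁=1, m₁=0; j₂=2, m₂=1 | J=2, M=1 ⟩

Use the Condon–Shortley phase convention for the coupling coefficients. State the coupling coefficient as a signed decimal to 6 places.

triangle: 1!*1!*3!/6! = 6/720
(j±m)!: 1!*1!*3!*1!*3!*1! = 36
prefactor² = (2J+1)*Δ*N² = 3/2
  k=0: +1/(0!*1!*1!*3!*0!*0!) = 1/6
  k=1: −1/(1!*0!*0!*2!*1!*1!) = -1/2
Σ = -1/3  ⇒  CG² = 3/2*(-1/3)² = 1/6
CG = −√(1/6) = -0.408248

-0.408248  (= −√(1/6))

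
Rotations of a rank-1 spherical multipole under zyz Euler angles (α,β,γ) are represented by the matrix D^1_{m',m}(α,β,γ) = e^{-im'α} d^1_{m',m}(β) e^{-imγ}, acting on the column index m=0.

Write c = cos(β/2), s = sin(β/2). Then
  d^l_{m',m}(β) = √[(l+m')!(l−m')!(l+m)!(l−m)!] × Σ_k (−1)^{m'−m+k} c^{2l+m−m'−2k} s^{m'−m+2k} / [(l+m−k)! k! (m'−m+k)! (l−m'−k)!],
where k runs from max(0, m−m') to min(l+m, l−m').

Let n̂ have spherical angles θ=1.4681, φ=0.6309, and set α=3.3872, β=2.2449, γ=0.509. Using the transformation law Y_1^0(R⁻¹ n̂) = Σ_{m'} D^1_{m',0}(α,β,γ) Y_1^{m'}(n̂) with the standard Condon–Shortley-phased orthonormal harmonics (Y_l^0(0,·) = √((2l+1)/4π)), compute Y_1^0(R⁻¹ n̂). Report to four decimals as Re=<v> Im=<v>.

Need the full column D^1_{m',0} for m'=−1..1 at α=3.3872, β=2.2449, γ=0.5090.
cos(β/2)=0.433476, sin(β/2)=0.901165
d^1_{-1,0}: single k=1 term ⇒ +0.552439;  D = -0.535860-0.134323i
d^1_{0,0}: k∈[0..1] ⇒ +0.187901 -0.812099 = -0.624197;  D = -0.624197+0.000000i
d^1_{1,0}: single k=0 term ⇒ -0.552439;  D = +0.535860-0.134323i
Y_1^{m'}(θ=1.4681,φ=0.6309) and Σ D·Y over m':
  (-0.5359-0.1343i)·(+0.2775-0.2027i)  (-0.6242+0.0000i)·(+0.0501+0.0000i)  (+0.5359-0.1343i)·(-0.2775-0.2027i)
Y_1^0(R⁻¹ n̂) = -0.383146+0.000000i

Re=-0.3831 Im=0.0000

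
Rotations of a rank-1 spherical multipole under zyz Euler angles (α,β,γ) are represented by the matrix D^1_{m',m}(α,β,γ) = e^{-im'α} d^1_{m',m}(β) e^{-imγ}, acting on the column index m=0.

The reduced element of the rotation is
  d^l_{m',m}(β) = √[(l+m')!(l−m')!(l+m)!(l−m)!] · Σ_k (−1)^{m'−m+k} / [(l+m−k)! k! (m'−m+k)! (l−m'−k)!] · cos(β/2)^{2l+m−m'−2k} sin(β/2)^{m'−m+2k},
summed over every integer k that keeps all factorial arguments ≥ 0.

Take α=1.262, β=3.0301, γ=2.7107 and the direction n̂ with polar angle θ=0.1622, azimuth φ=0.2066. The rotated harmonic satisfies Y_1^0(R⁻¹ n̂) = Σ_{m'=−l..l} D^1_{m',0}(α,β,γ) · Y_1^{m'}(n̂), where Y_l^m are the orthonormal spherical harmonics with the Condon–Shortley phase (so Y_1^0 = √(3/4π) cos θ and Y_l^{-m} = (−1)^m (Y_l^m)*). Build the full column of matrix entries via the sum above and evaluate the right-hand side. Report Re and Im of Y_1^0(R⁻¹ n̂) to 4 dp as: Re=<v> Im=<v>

Need the full column D^1_{m',0} for m'=−1..1 at α=1.2620, β=3.0301, γ=2.7107.
cos(β/2)=0.055717, sin(β/2)=0.998447
d^1_{-1,0}: single k=1 term ⇒ +0.078674;  D = +0.023910+0.074953i
d^1_{0,0}: k∈[0..1] ⇒ +0.003104 -0.996896 = -0.993791;  D = -0.993791+0.000000i
d^1_{1,0}: single k=0 term ⇒ -0.078674;  D = -0.023910+0.074953i
Y_1^{m'}(θ=0.1622,φ=0.2066) and Σ D·Y over m':
  (+0.0239+0.0750i)·(+0.0546-0.0114i)  (-0.9938+0.0000i)·(+0.4822+0.0000i)  (-0.0239+0.0750i)·(-0.0546-0.0114i)
Y_1^0(R⁻¹ n̂) = -0.474868+0.000000i

Re=-0.4749 Im=0.0000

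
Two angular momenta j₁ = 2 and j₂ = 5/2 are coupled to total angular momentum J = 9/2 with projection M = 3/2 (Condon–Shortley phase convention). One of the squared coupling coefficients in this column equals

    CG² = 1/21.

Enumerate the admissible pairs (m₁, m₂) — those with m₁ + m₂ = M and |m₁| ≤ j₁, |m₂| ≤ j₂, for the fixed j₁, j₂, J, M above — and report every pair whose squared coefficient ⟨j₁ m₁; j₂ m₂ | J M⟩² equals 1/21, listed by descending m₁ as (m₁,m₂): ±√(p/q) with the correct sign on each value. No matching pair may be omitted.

(-1,5/2): +√(1/21)

Admissible pairs with m₁+m₂ = M = 3/2: (-1,5/2), (0,3/2), (1,1/2), (2,-1/2)
  (m₁,m₂)=(2,-1/2): CG² = 5/42, CG = +√(5/42)
  (m₁,m₂)=(1,1/2): CG² = 10/21, CG = +√(10/21)
  (m₁,m₂)=(0,3/2): CG² = 5/14, CG = +√(5/14)
  (m₁,m₂)=(-1,5/2): CG² = 1/21, CG = +√(1/21)   ← matches the target
Pairs with CG² = 1/21: (-1,5/2): +√(1/21)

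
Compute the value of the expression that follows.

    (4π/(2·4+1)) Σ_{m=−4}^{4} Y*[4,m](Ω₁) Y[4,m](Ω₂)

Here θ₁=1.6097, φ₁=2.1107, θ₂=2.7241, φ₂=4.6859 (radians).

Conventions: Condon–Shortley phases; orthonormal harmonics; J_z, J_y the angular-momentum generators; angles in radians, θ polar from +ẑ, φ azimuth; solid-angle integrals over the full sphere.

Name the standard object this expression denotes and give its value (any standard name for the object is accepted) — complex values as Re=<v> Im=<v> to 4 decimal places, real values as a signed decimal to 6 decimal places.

This sum is the spherical-harmonic addition theorem: it equals the Legendre polynomial P_l(cos γ) of the angle γ between the two directions.
Expand P_4 via completeness: Σ_{m} conj(Y_{4,m}) at Ω₁ times Y_{4,m} at Ω₂ —
  [-4]  conj(Y_{4,-4})(Ω₁) = -0.24503 + 0.36690j ; Y_{4,-4}(Ω₂) = 0.01189 + 0.00127j ; Δ = -0.00338 + 0.00405j
  [-3]  conj(Y_{4,-3})(Ω₁) = -0.04851 - 0.00237j ; Y_{4,-3}(Ω₂) = -0.00605 + 0.07603j ; Δ = 0.00047 - 0.00367j
  [-2]  conj(Y_{4,-2})(Ω₁) = 0.15582 + 0.29144j ; Y_{4,-2}(Ω₂) = -0.26632 - 0.01412j ; Δ = -0.03738 - 0.07982j
  [-1]  conj(Y_{4,-1})(Ω₁) = -0.02825 + 0.04715j ; Y_{4,-1}(Ω₂) = 0.01323 - 0.49942j ; Δ = 0.02317 + 0.01473j
  [+0]  conj(Y_{4,0})(Ω₁) = 0.31256 + 0.00000j ; Y_{4,0}(Ω₂) = 0.25069 + 0.00000j ; Δ = 0.07836 + 0.00000j
  [+1]  conj(Y_{4,1})(Ω₁) = 0.02825 + 0.04715j ; Y_{4,1}(Ω₂) = -0.01323 - 0.49942j ; Δ = 0.02317 - 0.01473j
  [+2]  conj(Y_{4,2})(Ω₁) = 0.15582 - 0.29144j ; Y_{4,2}(Ω₂) = -0.26632 + 0.01412j ; Δ = -0.03738 + 0.07982j
  [+3]  conj(Y_{4,3})(Ω₁) = 0.04851 - 0.00237j ; Y_{4,3}(Ω₂) = 0.00605 + 0.07603j ; Δ = 0.00047 + 0.00367j
  [+4]  conj(Y_{4,4})(Ω₁) = -0.24503 - 0.36690j ; Y_{4,4}(Ω₂) = 0.01189 - 0.00127j ; Δ = -0.00338 - 0.00405j
Total Σ_m = 0.04413 + 0.00000j. Multiply by 1.396263: 0.06161 + 0.00000j. P_4(cos γ) = 0.061613

Legendre polynomial (addition theorem), +0.061613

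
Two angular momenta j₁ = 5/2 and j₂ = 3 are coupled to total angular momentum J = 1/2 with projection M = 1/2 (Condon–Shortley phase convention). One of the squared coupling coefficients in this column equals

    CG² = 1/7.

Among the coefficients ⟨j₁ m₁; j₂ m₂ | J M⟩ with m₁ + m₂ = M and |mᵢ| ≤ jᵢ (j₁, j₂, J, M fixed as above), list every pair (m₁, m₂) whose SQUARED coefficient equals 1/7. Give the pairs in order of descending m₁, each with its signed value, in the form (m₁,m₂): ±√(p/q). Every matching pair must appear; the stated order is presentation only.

Admissible pairs with m₁+m₂ = M = 1/2: (-5/2,3), (-3/2,2), (-1/2,1), (1/2,0), (3/2,-1), (5/2,-2)
  (m₁,m₂)=(5/2,-2): CG² = 1/21, CG = +√(1/21)
  (m₁,m₂)=(3/2,-1): CG² = 2/21, CG = −√(2/21)
  (m₁,m₂)=(1/2,0): CG² = 1/7, CG = +√(1/7)   ← matches the target
  (m₁,m₂)=(-1/2,1): CG² = 4/21, CG = −√(4/21)
  (m₁,m₂)=(-3/2,2): CG² = 5/21, CG = +√(5/21)
  (m₁,m₂)=(-5/2,3): CG² = 2/7, CG = −√(2/7)
Pairs with CG² = 1/7: (1/2,0): +√(1/7)

(1/2,0): +√(1/7)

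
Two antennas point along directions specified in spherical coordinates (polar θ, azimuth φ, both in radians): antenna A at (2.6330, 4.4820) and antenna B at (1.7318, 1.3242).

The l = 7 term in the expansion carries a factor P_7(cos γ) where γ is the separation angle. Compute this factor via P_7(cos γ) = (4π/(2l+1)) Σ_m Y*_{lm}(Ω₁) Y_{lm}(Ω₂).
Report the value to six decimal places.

Summing Y*_{l m}(θ₁,φ₁)·Y_{l m}(θ₂,φ₂) over m ∈ [−7, 7]; prefactor 4π/(2·7+1) = 0.837758:
  [-7]  conj(Y_{7,-7})(Ω₁) = +0.003243-0.000136i ; Y_{7,-7}(Ω₂) = -0.450990-0.070643i ; Δ = -0.001472-0.000168i
  [-6]  conj(Y_{7,-6})(Ω₁) = +0.004082-0.021401i ; Y_{7,-6}(Ω₂) = +0.025269+0.276246i ; Δ = +0.006015+0.000587i
  [-5]  conj(Y_{7,-5})(Ω₁) = -0.081841-0.036435i ; Y_{7,-5}(Ω₂) = -0.216006+0.075879i ; Δ = +0.020443+0.001660i
  [-4]  conj(Y_{7,-4})(Ω₁) = -0.150721+0.198577i ; Y_{7,-4}(Ω₂) = +0.164252+0.248306i ; Δ = -0.074064-0.004808i
  [-3]  conj(Y_{7,-3})(Ω₁) = +0.292114+0.353093i ; Y_{7,-3}(Ω₂) = -0.100294+0.109887i ; Δ = -0.068097-0.003314i
  [-2]  conj(Y_{7,-2})(Ω₁) = +0.415259-0.206142i ; Y_{7,-2}(Ω₂) = +0.264058+0.141930i ; Δ = +0.138910+0.004504i
  [-1]  conj(Y_{7,-1})(Ω₁) = -0.002668-0.011376i ; Y_{7,-1}(Ω₂) = -0.028476+0.113127i ; Δ = +0.001363+0.000022i
  [+0]  conj(Y_{7,0})(Ω₁) = +0.449655-0.000000i ; Y_{7,0}(Ω₂) = +0.299446+0.000000i ; Δ = +0.134647+0.000000i
  [+1]  conj(Y_{7,1})(Ω₁) = +0.002668-0.011376i ; Y_{7,1}(Ω₂) = +0.028476+0.113127i ; Δ = +0.001363-0.000022i
  [+2]  conj(Y_{7,2})(Ω₁) = +0.415259+0.206142i ; Y_{7,2}(Ω₂) = +0.264058-0.141930i ; Δ = +0.138910-0.004504i
  [+3]  conj(Y_{7,3})(Ω₁) = -0.292114+0.353093i ; Y_{7,3}(Ω₂) = +0.100294+0.109887i ; Δ = -0.068097+0.003314i
  [+4]  conj(Y_{7,4})(Ω₁) = -0.150721-0.198577i ; Y_{7,4}(Ω₂) = +0.164252-0.248306i ; Δ = -0.074064+0.004808i
  [+5]  conj(Y_{7,5})(Ω₁) = +0.081841-0.036435i ; Y_{7,5}(Ω₂) = +0.216006+0.075879i ; Δ = +0.020443-0.001660i
  [+6]  conj(Y_{7,6})(Ω₁) = +0.004082+0.021401i ; Y_{7,6}(Ω₂) = +0.025269-0.276246i ; Δ = +0.006015-0.000587i
  [+7]  conj(Y_{7,7})(Ω₁) = -0.003243-0.000136i ; Y_{7,7}(Ω₂) = +0.450990-0.070643i ; Δ = -0.001472+0.000168i
Total Σ_m = +0.180842+0.000000i. Multiply by 0.837758: +0.151502+0.000000i. P_7(cos γ) = 0.151502

0.151502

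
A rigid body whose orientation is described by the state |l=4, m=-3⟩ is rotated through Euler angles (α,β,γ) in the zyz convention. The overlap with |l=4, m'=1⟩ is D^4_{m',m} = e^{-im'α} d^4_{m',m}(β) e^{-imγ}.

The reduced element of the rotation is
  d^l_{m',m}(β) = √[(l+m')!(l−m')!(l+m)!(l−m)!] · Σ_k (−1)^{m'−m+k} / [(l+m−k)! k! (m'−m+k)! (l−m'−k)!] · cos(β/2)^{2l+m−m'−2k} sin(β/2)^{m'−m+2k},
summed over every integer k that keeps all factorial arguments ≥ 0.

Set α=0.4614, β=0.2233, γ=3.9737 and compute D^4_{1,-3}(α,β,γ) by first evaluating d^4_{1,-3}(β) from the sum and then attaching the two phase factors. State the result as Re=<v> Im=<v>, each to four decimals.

D^4_{1,-3}(0.4614,0.2233,3.9737) = e^{-i·1·0.4614}·d^4_{1,-3}(0.2233)·e^{-i·-3·3.9737}. Compute d first:
c=cos(0.223300/2)=0.993774, s=sin(0.223300/2)=0.111418; N=√[120·6·1·5040]=1904.940944
k∈{0,1} keeps every argument non-negative
  k=0: (−1)^4·1904.9409/(144)·0.9938^4·0.1114^4 = +0.001988
  k=1: (−1)^5·1904.9409/(240)·0.9938^2·0.1114^6 = -0.000015
d^4_{1,-3}(0.2233) = +0.001988 -0.000015 = +0.001973
Attach z-rotation phases: D = e^{-i(1)(0.4614)}·(+0.001973)·e^{-i(-3)(3.9737)} = +0.000883-0.001765i

Re=0.0009 Im=-0.0018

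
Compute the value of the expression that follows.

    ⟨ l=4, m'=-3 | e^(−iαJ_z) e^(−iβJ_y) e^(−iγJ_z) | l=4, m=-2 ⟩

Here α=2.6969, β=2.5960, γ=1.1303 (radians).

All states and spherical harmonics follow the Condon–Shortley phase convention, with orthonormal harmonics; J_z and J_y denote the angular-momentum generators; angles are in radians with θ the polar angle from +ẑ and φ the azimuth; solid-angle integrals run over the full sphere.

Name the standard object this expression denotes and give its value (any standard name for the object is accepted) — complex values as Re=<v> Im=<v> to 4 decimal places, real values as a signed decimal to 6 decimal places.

Wigner D-matrix element, Re=0.0083 Im=0.0111

This is a Wigner D-matrix element — the rotation-matrix element ⟨l m'| R(α,β,γ) |l m⟩ in the angular-momentum basis.
D^4_{-3,-2}(2.6969,2.5960,1.1303) = e^{-i·-3·2.6969}·d^4_{-3,-2}(2.5960)·e^{-i·-2·1.1303}. Compute d first:
Half-angle: c=0.269425, s=0.963021. N=√(1·5040·2·720)=2693.993318
k: max(0,(-2)−(-3))=1 … min(4+(-2),4−(-3))=2
  k=1: (−1)^0·2693.9933/(720)·0.2694^7·0.9630^1 = +0.000371
  k=2: (−1)^1·2693.9933/(240)·0.2694^5·0.9630^3 = -0.014233
d^4_{-3,-2}(2.5960) = +0.000371 -0.014233 = -0.013861
D = (-0.234514+0.972113i)·(-0.013861)·(-0.636386+0.771371i) = +0.008325+0.011083i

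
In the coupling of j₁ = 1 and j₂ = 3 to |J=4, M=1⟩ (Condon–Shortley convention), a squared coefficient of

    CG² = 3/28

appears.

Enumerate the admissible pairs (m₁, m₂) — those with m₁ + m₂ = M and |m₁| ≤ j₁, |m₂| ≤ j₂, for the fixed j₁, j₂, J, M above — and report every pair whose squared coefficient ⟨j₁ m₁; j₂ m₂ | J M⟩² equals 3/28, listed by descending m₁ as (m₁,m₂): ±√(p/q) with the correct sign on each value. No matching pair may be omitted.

Admissible pairs with m₁+m₂ = M = 1: (-1,2), (0,1), (1,0)
  (m₁,m₂)=(1,0): CG² = 5/14, CG = +√(5/14)
  (m₁,m₂)=(0,1): CG² = 15/28, CG = +√(15/28)
  (m₁,m₂)=(-1,2): CG² = 3/28, CG = +√(3/28)   ← matches the target
Pairs with CG² = 3/28: (-1,2): +√(3/28)

(-1,2): +√(3/28)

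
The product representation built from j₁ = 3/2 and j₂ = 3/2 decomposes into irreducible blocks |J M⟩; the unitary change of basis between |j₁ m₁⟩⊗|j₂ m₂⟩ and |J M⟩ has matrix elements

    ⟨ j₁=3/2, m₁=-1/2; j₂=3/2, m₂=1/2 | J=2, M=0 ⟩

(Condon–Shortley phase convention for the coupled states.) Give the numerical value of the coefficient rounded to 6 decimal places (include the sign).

j₁+j₂−J=1  J+j₁−j₂=2  J−j₁+j₂=2  j₁+j₂+J+1=6
(j₁±m₁, j₂±m₂, J±M) = (1,2,2,1,2,2)
P² = 4/9
sum k=0..1:
  [0] +1/4 = 1/4
  [1] −1/1 = -1
S = -3/4
C² = P²·S² = 1/4 ; C = -0.500000

-0.500000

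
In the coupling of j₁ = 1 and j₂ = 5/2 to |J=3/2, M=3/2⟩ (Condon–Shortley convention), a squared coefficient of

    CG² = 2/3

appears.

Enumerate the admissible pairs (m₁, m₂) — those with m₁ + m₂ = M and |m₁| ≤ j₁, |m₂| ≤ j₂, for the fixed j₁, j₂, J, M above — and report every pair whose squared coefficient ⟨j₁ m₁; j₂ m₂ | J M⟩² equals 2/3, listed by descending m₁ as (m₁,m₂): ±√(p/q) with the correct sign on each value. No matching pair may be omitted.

(-1,5/2): +√(2/3)

Admissible pairs with m₁+m₂ = M = 3/2: (-1,5/2), (0,3/2), (1,1/2)
  (m₁,m₂)=(1,1/2): CG² = 1/15, CG = +√(1/15)
  (m₁,m₂)=(0,3/2): CG² = 4/15, CG = −√(4/15)
  (m₁,m₂)=(-1,5/2): CG² = 2/3, CG = +√(2/3)   ← matches the target
Pairs with CG² = 2/3: (-1,5/2): +√(2/3)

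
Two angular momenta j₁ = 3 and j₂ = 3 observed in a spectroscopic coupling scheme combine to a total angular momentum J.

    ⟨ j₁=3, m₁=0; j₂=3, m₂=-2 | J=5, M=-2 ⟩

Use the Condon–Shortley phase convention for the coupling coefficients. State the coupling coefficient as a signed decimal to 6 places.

+0.577350  (= +√(1/3))

√[11·1!5!5!/12! · 3!3!1!5!3!7!] = √(43200)
  +(−1)^0/∏(0,1,3,1,2,4)! = 1/288  (running 1/288)
  +(−1)^1/∏(1,0,2,0,3,5)! = -1/1440  (running 1/360)
⟨..|..⟩ = √(43200)·(1/360) = +0.577350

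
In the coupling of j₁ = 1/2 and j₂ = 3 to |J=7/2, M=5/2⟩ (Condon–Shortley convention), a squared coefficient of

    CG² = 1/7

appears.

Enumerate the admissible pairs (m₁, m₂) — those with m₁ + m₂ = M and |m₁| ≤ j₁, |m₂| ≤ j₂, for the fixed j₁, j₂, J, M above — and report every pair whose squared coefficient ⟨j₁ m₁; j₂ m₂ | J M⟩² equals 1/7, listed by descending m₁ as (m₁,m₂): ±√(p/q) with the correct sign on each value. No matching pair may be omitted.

(-1/2,3): +√(1/7)

Admissible pairs with m₁+m₂ = M = 5/2: (-1/2,3), (1/2,2)
  (m₁,m₂)=(1/2,2): CG² = 6/7, CG = +√(6/7)
  (m₁,m₂)=(-1/2,3): CG² = 1/7, CG = +√(1/7)   ← matches the target
Pairs with CG² = 1/7: (-1/2,3): +√(1/7)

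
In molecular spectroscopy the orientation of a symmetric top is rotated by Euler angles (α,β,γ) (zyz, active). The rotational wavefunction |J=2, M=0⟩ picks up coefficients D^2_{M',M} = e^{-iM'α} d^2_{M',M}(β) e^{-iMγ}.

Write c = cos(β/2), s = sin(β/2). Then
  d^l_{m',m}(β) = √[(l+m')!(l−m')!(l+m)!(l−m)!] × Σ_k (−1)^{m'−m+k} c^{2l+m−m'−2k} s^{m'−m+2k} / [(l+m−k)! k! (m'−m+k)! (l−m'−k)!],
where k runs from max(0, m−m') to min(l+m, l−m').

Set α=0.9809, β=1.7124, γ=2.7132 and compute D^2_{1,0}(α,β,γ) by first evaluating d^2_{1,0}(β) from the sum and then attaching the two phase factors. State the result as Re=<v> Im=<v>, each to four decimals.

Split into d^2_{1,0}(β=1.7124) × two z-phases.
c=cos(1.712400/2)=0.655313, s=sin(1.712400/2)=0.755358; N=√[6·1·2·2]=4.898979
Admissible k: 0..1 (factorial args all ≥0)
  k=0: (−1)^1·4.8990/(2)·0.6553^3·0.7554^1 = -0.520684
  k=1: (−1)^2·4.8990/(2)·0.6553^1·0.7554^3 = +0.691803
d^2_{1,0}(1.7124) = -0.520684 +0.691803 = +0.171119
Phases: e^{-i·(1)·0.9809}=+0.556275-0.830998i, e^{-i·(0)·2.7132}=+1.000000+0.000000i ⇒ D=+0.095189-0.142200i

Re=0.0952 Im=-0.1422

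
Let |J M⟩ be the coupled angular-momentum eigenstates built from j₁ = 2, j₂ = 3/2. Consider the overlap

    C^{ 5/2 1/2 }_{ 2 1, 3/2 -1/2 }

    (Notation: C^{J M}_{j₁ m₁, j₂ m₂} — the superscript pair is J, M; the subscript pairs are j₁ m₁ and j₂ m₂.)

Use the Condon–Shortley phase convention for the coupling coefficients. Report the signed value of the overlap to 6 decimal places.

√[6·1!3!2!/7! · 3!1!1!2!3!2!] = √(72/35)
  +(−1)^0/∏(0,1,1,1,2,1)! = 1/2  (running 1/2)
  +(−1)^1/∏(1,0,0,0,3,2)! = -1/12  (running 5/12)
⟨..|..⟩ = √(72/35)·(5/12) = +0.597614

+0.597614  (= +√(5/14))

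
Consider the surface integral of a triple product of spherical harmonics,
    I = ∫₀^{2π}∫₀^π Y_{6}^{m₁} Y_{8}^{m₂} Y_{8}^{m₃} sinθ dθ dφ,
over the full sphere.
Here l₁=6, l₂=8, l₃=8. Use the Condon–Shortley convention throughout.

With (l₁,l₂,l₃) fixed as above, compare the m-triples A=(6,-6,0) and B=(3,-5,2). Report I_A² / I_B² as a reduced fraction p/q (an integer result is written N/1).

24/11

Same 6,8,8: normalisation and zero-m 3j drop out of the ratio.
A: Δ: 6! 6! 10! / 23! → 1/13742520792; sum: t=0:+1/41803776000 = 1/41803776000; 3j²(6 8 8; 6 -6 0) = Δ·Π!·Σ² = 42/7429  (sign +1)
B: Δ: 6! 6! 10! / 23! → 1/13742520792; sum: t=0:+1/783820800 t=1:−1/464486400 t=2:+1/2090188800 t=3:−1/94058496000 = -11/26873856000; 3j²(6 8 8; 3 -5 2) = Δ·Π!·Σ² = 77/29716  (sign -1)
I_A²/I_B² = (42/7429)/(77/29716) = 24/11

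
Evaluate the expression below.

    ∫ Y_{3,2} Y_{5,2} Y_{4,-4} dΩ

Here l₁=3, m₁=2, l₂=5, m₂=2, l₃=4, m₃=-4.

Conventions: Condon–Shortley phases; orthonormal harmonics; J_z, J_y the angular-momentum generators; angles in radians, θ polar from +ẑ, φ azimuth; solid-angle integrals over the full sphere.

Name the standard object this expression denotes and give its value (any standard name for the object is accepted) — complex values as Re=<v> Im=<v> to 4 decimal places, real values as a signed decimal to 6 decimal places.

Gaunt coefficient, -0.109480

This is a Gaunt coefficient — the integral of a triple product of spherical harmonics over the sphere.
Rules hold: Σm=0, L=12 even, 2≤4≤8.
N = 7·11·9 = 693
Δ = 4!·2!·6!/13! = 1/180180
Racah Σ t=1..3: t=1:−1/576 t=2:+1/144 t=3:−1/576 = 1/288
⇒ 3j(3 5 4; 0 0 0)² = 20/1001, sgn +1
Racah Σ t=1..1: t=1:−1/8640 = -1/8640
⇒ 3j(3 5 4; 2 2 -4)² = 14/1287, sgn -1
4πI² = N·(3j₀)²·(3jₘ)² = 280/1859
I = -1·√(0.150619/4π) = -0.10947990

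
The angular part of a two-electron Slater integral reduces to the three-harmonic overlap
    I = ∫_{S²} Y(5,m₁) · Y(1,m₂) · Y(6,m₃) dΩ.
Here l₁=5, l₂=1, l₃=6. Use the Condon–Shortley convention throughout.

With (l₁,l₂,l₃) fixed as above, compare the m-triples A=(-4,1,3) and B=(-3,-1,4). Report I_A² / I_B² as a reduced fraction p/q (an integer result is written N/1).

1/15

Shared (l₁,l₂,l₃)=(5,1,6): N and (l;000)² cancel in I_A²/I_B².
A: Δ = 0!·10!·2!/13! = 1/858; Racah Σ t=0..0: t=0:+1/725760 = 1/725760; ⇒ 3j(5 1 6; -4 1 3)² = 1/286, sgn -1
B: Δ = 0!·10!·2!/13! = 1/858; Racah Σ t=0..0: t=0:+1/161280 = 1/161280; ⇒ 3j(5 1 6; -3 -1 4)² = 15/286, sgn +1
I_A²/I_B² = (1/286)/(15/286) = 1/15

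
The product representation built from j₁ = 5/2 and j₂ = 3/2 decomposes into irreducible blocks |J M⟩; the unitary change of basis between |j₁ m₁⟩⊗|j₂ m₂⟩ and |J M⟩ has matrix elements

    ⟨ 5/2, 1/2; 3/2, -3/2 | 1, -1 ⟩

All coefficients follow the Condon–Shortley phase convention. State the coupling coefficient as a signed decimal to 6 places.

√[3·3!2!0!/6! · 3!2!0!3!0!2!] = √(36/5)
  +(−1)^0/∏(0,3,2,0,0,0)! = 1/12  (running 1/12)
⟨..|..⟩ = √(36/5)·(1/12) = +0.223607

+√(1/20) = +0.223607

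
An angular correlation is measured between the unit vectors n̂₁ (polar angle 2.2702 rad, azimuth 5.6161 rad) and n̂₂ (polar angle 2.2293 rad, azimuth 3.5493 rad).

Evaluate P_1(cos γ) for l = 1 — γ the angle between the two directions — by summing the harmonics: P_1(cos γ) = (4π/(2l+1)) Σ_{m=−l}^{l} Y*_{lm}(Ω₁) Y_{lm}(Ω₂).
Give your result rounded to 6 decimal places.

0.105905

Addition theorem: P_1(cos γ) = (4π/3) Σ_m Y*_{lm}(Ω₁) Y_{lm}(Ω₂), m = −1…1:
  m=-1: Y*=(0.207705, -0.163572)  Y=(-0.250856, 0.108347)  product (-0.034382, 0.063537)
  m=+0: Y*=(-0.314543, -0.000000)  Y=(-0.298993, 0.000000)  product (0.094046, 0.000000)
  m=+1: Y*=(-0.207705, -0.163572)  Y=(0.250856, 0.108347)  product (-0.034382, -0.063537)
Accumulated sum (0.025283, 0.000000); after 4π/(2l+1) scaling, (0.105905, 0.000000) ⇒ P_1 = 0.105905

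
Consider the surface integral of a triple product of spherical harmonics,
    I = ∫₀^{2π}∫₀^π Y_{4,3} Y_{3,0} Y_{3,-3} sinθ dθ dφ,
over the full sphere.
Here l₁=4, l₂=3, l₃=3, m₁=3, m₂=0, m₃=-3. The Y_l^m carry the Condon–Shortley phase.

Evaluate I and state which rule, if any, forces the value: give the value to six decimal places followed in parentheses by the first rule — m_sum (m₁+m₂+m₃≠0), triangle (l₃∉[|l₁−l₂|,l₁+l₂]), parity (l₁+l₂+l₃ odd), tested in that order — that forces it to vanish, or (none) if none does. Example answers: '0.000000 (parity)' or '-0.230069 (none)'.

0.203551 (none)

Checks pass: Σm=0; 10 even; l₃=3∈[1,7].
(2·4+1)(2·3+1)(2·3+1) = 441
Δ: 4! 4! 2! / 11! → 1/34650
sum: t=1:−1/72 t=2:+1/16 t=3:−1/72 = 5/144
3j²(4 3 3; 0 0 0) = Δ·Π!·Σ² = 2/77  (sign -1)
sum: t=1:−1/288 = -1/288
3j²(4 3 3; 3 0 -3) = Δ·Π!·Σ² = 1/22  (sign -1)
combine: 4πI² = 441·2/77·1/22 = 63/121
take √, sign +1: I = 0.20355073
No selection rule forces the value: the integral is nonzero (none).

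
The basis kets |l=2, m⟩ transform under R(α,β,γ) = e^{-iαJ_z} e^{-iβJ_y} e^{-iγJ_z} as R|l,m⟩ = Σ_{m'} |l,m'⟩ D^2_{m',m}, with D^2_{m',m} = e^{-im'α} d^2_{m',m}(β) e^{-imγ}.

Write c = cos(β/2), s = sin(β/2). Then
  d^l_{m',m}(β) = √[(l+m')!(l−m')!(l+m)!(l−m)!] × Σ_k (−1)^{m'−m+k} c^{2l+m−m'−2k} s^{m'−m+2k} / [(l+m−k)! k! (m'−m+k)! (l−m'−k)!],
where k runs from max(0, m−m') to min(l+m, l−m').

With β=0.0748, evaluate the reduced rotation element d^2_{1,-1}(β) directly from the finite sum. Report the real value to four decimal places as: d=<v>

d^2_{1,-1}(β=0.0748) via the finite sum:
c=cos(0.074800/2)=0.999301, s=sin(0.074800/2)=0.037391; N=√[6·1·1·6]=6.000000
k: max(0,(-1)−(1))=0 … min(2+(-1),2−(1))=1
  k=0: (−1)^2·6.0000/(2)·0.9993^2·0.0374^2 = +0.004188
  k=1: (−1)^3·6.0000/(6)·0.9993^0·0.0374^4 = -0.000002
d^2_{1,-1}(0.0748) = +0.004188 -0.000002 = +0.004187

d=0.0042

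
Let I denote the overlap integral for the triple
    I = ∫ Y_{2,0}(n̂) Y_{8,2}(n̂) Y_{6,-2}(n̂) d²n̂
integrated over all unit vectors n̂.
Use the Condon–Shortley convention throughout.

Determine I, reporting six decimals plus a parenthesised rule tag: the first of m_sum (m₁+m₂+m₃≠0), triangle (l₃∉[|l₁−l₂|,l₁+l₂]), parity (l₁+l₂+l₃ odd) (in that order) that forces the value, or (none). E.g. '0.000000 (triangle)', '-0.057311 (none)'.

0.220478 (none)

Rules hold: Σm=0, L=16 even, 6≤6≤10.
N = 5·17·13 = 1105
Δ = 4!·0!·12!/17! = 1/30940
Racah Σ t=2..2: t=2:+1/2073600 = 1/2073600
⇒ 3j(2 8 6; 0 0 0)² = 28/1105, sgn +1
Racah Σ t=2..2: t=2:+1/3870720 = 1/3870720
⇒ 3j(2 8 6; 0 2 -2)² = 135/6188, sgn +1
4πI² = N·(3j₀)²·(3jₘ)² = 135/221
I = +1·√(0.61086/4π) = 0.22047828
No selection rule forces the value: the integral is nonzero (none).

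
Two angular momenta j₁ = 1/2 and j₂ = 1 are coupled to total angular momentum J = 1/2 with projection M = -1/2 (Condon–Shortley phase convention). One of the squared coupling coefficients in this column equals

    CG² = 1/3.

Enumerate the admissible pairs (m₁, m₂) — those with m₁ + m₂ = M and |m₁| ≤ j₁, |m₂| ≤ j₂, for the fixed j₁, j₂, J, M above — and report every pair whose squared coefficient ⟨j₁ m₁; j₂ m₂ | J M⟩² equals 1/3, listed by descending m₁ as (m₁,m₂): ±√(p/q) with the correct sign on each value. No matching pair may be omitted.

Admissible pairs with m₁+m₂ = M = -1/2: (-1/2,0), (1/2,-1)
  (m₁,m₂)=(1/2,-1): CG² = 2/3, CG = +√(2/3)
  (m₁,m₂)=(-1/2,0): CG² = 1/3, CG = −√(1/3)   ← matches the target
Pairs with CG² = 1/3: (-1/2,0): −√(1/3)

(-1/2,0): −√(1/3)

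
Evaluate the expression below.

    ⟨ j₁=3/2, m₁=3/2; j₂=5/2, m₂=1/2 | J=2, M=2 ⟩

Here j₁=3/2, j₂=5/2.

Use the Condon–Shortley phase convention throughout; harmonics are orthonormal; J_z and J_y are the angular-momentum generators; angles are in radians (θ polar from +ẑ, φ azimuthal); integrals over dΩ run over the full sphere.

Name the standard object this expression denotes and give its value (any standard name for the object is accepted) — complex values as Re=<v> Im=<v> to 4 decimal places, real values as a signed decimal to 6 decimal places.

This is a Clebsch–Gordan (vector-coupling) coefficient.
triangle: 2!*1!*3!/7! = 12/5040
(j±m)!: 3!*0!*3!*2!*4!*0! = 1728
prefactor² = (2J+1)*Δ*N² = 144/7
  k=0: +1/(0!*2!*0!*3!*1!*0!) = 1/12
Σ = 1/12  ⇒  CG² = 144/7*(1/12)² = 1/7
CG = +√(1/7) = +0.377964

Clebsch–Gordan coefficient, +√(1/7) ≈ +0.377964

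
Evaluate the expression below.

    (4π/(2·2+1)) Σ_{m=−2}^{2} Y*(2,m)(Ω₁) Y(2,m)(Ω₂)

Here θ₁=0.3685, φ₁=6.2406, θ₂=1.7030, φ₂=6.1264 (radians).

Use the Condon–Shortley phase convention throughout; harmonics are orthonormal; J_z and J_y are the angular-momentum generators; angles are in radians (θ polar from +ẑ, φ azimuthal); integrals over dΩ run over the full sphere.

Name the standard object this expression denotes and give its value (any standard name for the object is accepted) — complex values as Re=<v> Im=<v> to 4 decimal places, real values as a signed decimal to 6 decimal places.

This sum is the spherical-harmonic addition theorem: it equals the Legendre polynomial P_l(cos γ) of the angle γ between the two directions.
Summing Y*_{l m}(θ₁,φ₁)·Y_{l m}(θ₂,φ₂) over m ∈ [−2, 2]; prefactor 4π/(2·2+1) = 2.513274:
  m=-2: Y*=+0.049940-0.004264i  Y=+0.361054+0.117079i  product +0.018530+0.004307i
  m=-1: Y*=+0.259368-0.011052i  Y=-0.099710-0.015762i  product -0.026036-0.002986i
  m=+0: Y*=+0.508011-0.000000i  Y=-0.298951+0.000000i  product -0.151870+0.000000i
  m=+1: Y*=-0.259368-0.011052i  Y=+0.099710-0.015762i  product -0.026036+0.002986i
  m=+2: Y*=+0.049940+0.004264i  Y=+0.361054-0.117079i  product +0.018530-0.004307i
Σ over m = -0.166881+0.000000i; ×(4π/5) → -0.419419+0.000000i. Real part: -0.419419

Legendre polynomial (addition theorem), -0.419419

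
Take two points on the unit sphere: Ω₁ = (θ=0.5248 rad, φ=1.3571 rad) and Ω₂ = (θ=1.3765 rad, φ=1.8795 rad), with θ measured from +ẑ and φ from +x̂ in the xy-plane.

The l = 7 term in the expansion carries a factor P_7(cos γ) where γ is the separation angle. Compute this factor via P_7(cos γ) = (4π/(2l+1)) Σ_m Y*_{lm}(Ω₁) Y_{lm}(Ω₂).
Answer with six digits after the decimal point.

0.323539

Expand P_7 via completeness: Σ_{m} conj(Y_{7,m}) at Ω₁ times Y_{7,m} at Ω₂ —
  [-7]  conj(Y_{7,-7})(Ω₁) = (-0.003953, -0.000297) ; Y_{7,-7}(Ω₂) = (0.363738, -0.243611) ; Δ = (-0.001510, 0.000855)
  [-6]  conj(Y_{7,-6})(Ω₁) = (-0.007291, 0.024558) ; Y_{7,-6}(Ω₂) = (0.089519, 0.309649) ; Δ = (-0.008257, -0.000059)
  [-5]  conj(Y_{7,-5})(Ω₁) = (0.088719, 0.048734) ; Y_{7,-5}(Ω₂) = (0.171910, 0.004691) ; Δ = (0.015023, 0.008794)
  [-4]  conj(Y_{7,-4})(Ω₁) = (0.176977, -0.203414) ; Y_{7,-4}(Ω₂) = (-0.108908, 0.311859) ; Δ = (0.044162, 0.077345)
  [-3]  conj(Y_{7,-3})(Ω₁) = (-0.281159, -0.376769) ; Y_{7,-3}(Ω₂) = (0.061674, 0.046370) ; Δ = (0.000130, -0.036274)
  [-2]  conj(Y_{7,-2})(Ω₁) = (-0.396851, 0.180753) ; Y_{7,-2}(Ω₂) = (-0.263172, 0.186853) ; Δ = (0.070666, -0.121722)
  [-1]  conj(Y_{7,-1})(Ω₁) = (-0.008985, -0.041403) ; Y_{7,-1}(Ω₂) = (0.012055, 0.037801) ; Δ = (0.001457, -0.000839)
  [+0]  conj(Y_{7,0})(Ω₁) = (-0.447776, -0.000000) ; Y_{7,0}(Ω₂) = (-0.319030, 0.000000) ; Δ = (0.142854, 0.000000)
  [+1]  conj(Y_{7,1})(Ω₁) = (0.008985, -0.041403) ; Y_{7,1}(Ω₂) = (-0.012055, 0.037801) ; Δ = (0.001457, 0.000839)
  [+2]  conj(Y_{7,2})(Ω₁) = (-0.396851, -0.180753) ; Y_{7,2}(Ω₂) = (-0.263172, -0.186853) ; Δ = (0.070666, 0.121722)
  [+3]  conj(Y_{7,3})(Ω₁) = (0.281159, -0.376769) ; Y_{7,3}(Ω₂) = (-0.061674, 0.046370) ; Δ = (0.000130, 0.036274)
  [+4]  conj(Y_{7,4})(Ω₁) = (0.176977, 0.203414) ; Y_{7,4}(Ω₂) = (-0.108908, -0.311859) ; Δ = (0.044162, -0.077345)
  [+5]  conj(Y_{7,5})(Ω₁) = (-0.088719, 0.048734) ; Y_{7,5}(Ω₂) = (-0.171910, 0.004691) ; Δ = (0.015023, -0.008794)
  [+6]  conj(Y_{7,6})(Ω₁) = (-0.007291, -0.024558) ; Y_{7,6}(Ω₂) = (0.089519, -0.309649) ; Δ = (-0.008257, 0.000059)
  [+7]  conj(Y_{7,7})(Ω₁) = (0.003953, -0.000297) ; Y_{7,7}(Ω₂) = (-0.363738, -0.243611) ; Δ = (-0.001510, -0.000855)
Accumulated sum (0.386197, 0.000000); after 4π/(2l+1) scaling, (0.323539, 0.000000) ⇒ P_7 = 0.323539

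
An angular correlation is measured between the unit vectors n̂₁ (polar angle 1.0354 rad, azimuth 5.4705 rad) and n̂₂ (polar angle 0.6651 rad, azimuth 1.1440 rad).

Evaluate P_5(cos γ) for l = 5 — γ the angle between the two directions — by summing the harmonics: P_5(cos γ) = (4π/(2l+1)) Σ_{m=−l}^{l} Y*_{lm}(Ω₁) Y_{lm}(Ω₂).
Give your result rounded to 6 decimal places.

Expand P_5 via completeness: Σ_{m} conj(Y_{5,m}) at Ω₁ times Y_{5,m} at Ω₂ —
  m=-5: Y*=-0.13201 + 0.17402j  Y=0.03513 + 0.02218j  product -0.00850 + 0.00319j
  m=-4: Y*=-0.40729 + 0.04463j  Y=-0.02278 + 0.16596j  product 0.00187 - 0.06861j
  m=-3: Y*=-0.22533 - 0.19116j  Y=-0.35621 + 0.10646j  product 0.10061 + 0.04410j
  m=-2: Y*=0.00765 + 0.13995j  Y=-0.28623 - 0.32820j  product 0.04374 - 0.04257j
  m=-1: Y*=-0.23130 + 0.24428j  Y=0.03126 - 0.06875j  product 0.00956 + 0.02354j
  m=+0: Y*=0.06254 + 0.00000j  Y=-0.38555 + 0.00000j  product -0.02411 + 0.00000j
  m=+1: Y*=0.23130 + 0.24428j  Y=-0.03126 - 0.06875j  product 0.00956 - 0.02354j
  m=+2: Y*=0.00765 - 0.13995j  Y=-0.28623 + 0.32820j  product 0.04374 + 0.04257j
  m=+3: Y*=0.22533 - 0.19116j  Y=0.35621 + 0.10646j  product 0.10061 - 0.04410j
  m=+4: Y*=-0.40729 - 0.04463j  Y=-0.02278 - 0.16596j  product 0.00187 + 0.06861j
  m=+5: Y*=0.13201 + 0.17402j  Y=-0.03513 + 0.02218j  product -0.00850 - 0.00319j
Total Σ_m = 0.27047 + 0.00000j. Multiply by 1.142397: 0.30898 + 0.00000j. P_5(cos γ) = 0.308984

0.308984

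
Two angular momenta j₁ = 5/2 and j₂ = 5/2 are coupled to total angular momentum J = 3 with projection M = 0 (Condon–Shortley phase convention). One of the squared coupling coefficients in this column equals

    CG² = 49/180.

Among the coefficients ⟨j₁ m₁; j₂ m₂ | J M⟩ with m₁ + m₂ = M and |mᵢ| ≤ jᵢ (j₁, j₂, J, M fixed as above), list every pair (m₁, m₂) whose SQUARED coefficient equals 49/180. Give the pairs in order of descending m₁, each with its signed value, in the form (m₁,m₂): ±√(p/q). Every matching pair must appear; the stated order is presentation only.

(3/2,-3/2): +√(49/180); (-3/2,3/2): +√(49/180)

Admissible pairs with m₁+m₂ = M = 0: (-5/2,5/2), (-3/2,3/2), (-1/2,1/2), (1/2,-1/2), (3/2,-3/2), (5/2,-5/2)
  (m₁,m₂)=(5/2,-5/2): CG² = 5/36, CG = +√(5/36)
  (m₁,m₂)=(3/2,-3/2): CG² = 49/180, CG = +√(49/180)   ← matches the target
  (m₁,m₂)=(1/2,-1/2): CG² = 4/45, CG = −√(4/45)
  (m₁,m₂)=(-1/2,1/2): CG² = 4/45, CG = −√(4/45)
  (m₁,m₂)=(-3/2,3/2): CG² = 49/180, CG = +√(49/180)   ← matches the target
  (m₁,m₂)=(-5/2,5/2): CG² = 5/36, CG = +√(5/36)
Pairs with CG² = 49/180: (3/2,-3/2): +√(49/180); (-3/2,3/2): +√(49/180)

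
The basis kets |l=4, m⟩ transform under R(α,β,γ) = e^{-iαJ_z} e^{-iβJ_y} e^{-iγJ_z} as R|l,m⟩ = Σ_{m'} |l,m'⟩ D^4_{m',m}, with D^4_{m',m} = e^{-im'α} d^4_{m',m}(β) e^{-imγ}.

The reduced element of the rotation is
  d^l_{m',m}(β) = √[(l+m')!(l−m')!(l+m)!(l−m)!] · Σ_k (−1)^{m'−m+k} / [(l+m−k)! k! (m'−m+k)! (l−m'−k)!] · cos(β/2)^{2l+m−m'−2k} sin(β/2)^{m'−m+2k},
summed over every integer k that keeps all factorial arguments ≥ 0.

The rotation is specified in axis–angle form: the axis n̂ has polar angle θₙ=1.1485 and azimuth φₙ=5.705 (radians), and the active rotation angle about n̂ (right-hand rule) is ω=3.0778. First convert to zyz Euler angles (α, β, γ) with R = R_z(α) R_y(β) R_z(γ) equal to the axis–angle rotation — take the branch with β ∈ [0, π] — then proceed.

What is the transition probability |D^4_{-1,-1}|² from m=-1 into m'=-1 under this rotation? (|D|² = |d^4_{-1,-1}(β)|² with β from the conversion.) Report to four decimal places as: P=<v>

Axis–angle → zyz. n̂ = (sinθₙcosφₙ, sinθₙsinφₙ, cosθₙ) = (+0.763885, -0.498495, +0.409856), ω = 3.0778.
R = I cosω + sinω [n̂]ₓ + (1−cosω) n̂n̂ᵀ gives
  R = [+0.167889, -0.786939, +0.593751; -0.734683, -0.501477, -0.456904; +0.657308, -0.359509, -0.662344]
β = atan2(√(R₁₃²+R₂₃²), R₃₃) = 2.294739; α = atan2(R₂₃, R₁₃) mod 2π = 5.627307; γ = atan2(R₃₂, −R₃₁) mod 2π = 3.642085
D^4_{-1,-1}(5.6273,2.2947,3.6421) = e^{-i·-1·5.6273}·d^4_{-1,-1}(2.2947)·e^{-i·-1·3.6421}. Compute d first:
Half-angle: c=0.410887, s=0.911686. N=√(6·120·6·120)=720.000000
k∈{0,1,2,3} keeps every argument non-negative
  k=0: (−1)^0·720.0000/(720)·0.4109^8·0.9117^0 = +0.000812
  k=1: (−1)^1·720.0000/(48)·0.4109^6·0.9117^2 = -0.059995
  k=2: (−1)^2·720.0000/(24)·0.4109^4·0.9117^4 = +0.590735
  k=3: (−1)^3·720.0000/(72)·0.4109^2·0.9117^6 = -0.969432
d^4_{-1,-1}(2.2947) = +0.000812 -0.059995 +0.590735 -0.969432 = -0.437880
|D^4_{-1,-1}|² = |d^4_{-1,-1}(β)|² = (-0.437880)² = 0.191739 (the z-rotation phases have unit modulus)

P=0.1917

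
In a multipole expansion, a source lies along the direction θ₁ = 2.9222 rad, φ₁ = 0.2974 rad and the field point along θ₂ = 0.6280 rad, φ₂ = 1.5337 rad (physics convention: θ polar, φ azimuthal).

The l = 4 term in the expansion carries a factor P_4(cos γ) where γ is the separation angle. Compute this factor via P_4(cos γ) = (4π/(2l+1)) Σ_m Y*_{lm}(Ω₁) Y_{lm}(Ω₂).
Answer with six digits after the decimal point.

-0.353862

Term-by-term m-sum for l=4 (normalisation 4π/9 = 1.396263):
  m=-4: Y*=(0.000369, 0.000922)  Y=(0.052151, 0.007796)  product (0.000012, 0.000051)
  m=-3: Y*=(-0.007905, -0.009804)  Y=(-0.022813, 0.204145)  product (0.002182, -0.001390)
  m=-2: Y*=(0.074391, 0.050328)  Y=(-0.412682, -0.030674)  product (-0.029156, -0.023051)
  m=-1: Y*=(-0.352470, -0.108028)  Y=(0.013211, -0.355956)  product (-0.043110, 0.124037)
  m=+0: Y*=(0.654166, -0.000000)  Y=(-0.173183, 0.000000)  product (-0.113290, 0.000000)
  m=+1: Y*=(0.352470, -0.108028)  Y=(-0.013211, -0.355956)  product (-0.043110, -0.124037)
  m=+2: Y*=(0.074391, -0.050328)  Y=(-0.412682, 0.030674)  product (-0.029156, 0.023051)
  m=+3: Y*=(0.007905, -0.009804)  Y=(0.022813, 0.204145)  product (0.002182, 0.001390)
  m=+4: Y*=(0.000369, -0.000922)  Y=(0.052151, -0.007796)  product (0.000012, -0.000051)
Accumulated sum (-0.253435, 0.000000); after 4π/(2l+1) scaling, (-0.353862, 0.000000) ⇒ P_4 = -0.353862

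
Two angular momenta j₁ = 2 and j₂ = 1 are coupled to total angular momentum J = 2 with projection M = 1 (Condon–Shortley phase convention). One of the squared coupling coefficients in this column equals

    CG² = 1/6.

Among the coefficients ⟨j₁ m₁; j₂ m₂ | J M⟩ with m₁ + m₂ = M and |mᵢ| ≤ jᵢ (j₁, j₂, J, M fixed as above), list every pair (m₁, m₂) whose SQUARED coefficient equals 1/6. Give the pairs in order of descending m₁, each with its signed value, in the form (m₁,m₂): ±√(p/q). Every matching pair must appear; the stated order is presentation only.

(1,0): +√(1/6)

Admissible pairs with m₁+m₂ = M = 1: (0,1), (1,0), (2,-1)
  (m₁,m₂)=(2,-1): CG² = 1/3, CG = +√(1/3)
  (m₁,m₂)=(1,0): CG² = 1/6, CG = +√(1/6)   ← matches the target
  (m₁,m₂)=(0,1): CG² = 1/2, CG = −√(1/2)
Pairs with CG² = 1/6: (1,0): +√(1/6)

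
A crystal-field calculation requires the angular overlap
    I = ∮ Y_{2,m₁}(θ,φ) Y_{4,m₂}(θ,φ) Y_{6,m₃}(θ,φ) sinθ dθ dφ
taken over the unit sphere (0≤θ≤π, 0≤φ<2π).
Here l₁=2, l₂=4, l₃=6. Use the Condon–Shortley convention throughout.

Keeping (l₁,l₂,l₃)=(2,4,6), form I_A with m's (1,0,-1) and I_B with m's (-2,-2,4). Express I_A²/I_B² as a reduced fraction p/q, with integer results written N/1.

Shared (l₁,l₂,l₃)=(2,4,6): N and (l;000)² cancel in I_A²/I_B².
A: Δ = 0!·4!·8!/13! = 1/6435; Racah Σ t=0..0: t=0:+1/3456 = 1/3456; ⇒ 3j(2 4 6; 1 0 -1)² = 35/1287, sgn -1
B: Δ = 0!·4!·8!/13! = 1/6435; Racah Σ t=0..0: t=0:+1/34560 = 1/34560; ⇒ 3j(2 4 6; -2 -2 4)² = 14/429, sgn +1
I_A²/I_B² = (35/1287)/(14/429) = 5/6

5/6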